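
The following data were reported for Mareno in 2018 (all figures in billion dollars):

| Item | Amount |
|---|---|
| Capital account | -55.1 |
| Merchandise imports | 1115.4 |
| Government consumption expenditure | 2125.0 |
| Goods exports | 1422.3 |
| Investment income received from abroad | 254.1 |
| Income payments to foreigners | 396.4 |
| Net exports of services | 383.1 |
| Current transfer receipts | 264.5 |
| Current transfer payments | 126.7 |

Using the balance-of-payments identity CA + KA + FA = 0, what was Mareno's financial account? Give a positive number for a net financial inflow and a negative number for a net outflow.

-630.4

Goods balance = 1422.3 - 1115.4 = 306.9
Services balance = 383.1
Trade balance (goods + services) = 306.9 + 383.1 = 690.0
Net primary income = 254.1 - 396.4 = -142.3
Net secondary income = 264.5 - 126.7 = 137.8
Current account = 690.0 + (-142.3) + 137.8 = 685.5
Financial account = -(685.5 + (-55.1)) = -630.4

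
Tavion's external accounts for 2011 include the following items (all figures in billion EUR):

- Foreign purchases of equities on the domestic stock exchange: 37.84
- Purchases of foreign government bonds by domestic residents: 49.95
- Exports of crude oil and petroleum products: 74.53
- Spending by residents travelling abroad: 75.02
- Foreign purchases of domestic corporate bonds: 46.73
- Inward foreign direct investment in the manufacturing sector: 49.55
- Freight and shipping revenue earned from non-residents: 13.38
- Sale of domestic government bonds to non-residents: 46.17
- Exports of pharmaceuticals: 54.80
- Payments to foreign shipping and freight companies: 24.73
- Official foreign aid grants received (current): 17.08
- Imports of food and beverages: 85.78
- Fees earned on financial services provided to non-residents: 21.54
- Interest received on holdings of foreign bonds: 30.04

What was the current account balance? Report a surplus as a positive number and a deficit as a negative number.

25.84

Goods: 54.80 + 74.53 - 85.78 = 43.55
Services: -75.02 - 24.73 + 21.54 + 13.38 = -64.83
Primary income: 30.04
Secondary income: 17.08
Current account = 43.55 + (-64.83) + 30.04 + 17.08 = 25.84
(Excluded from the current account — financial account: foreign purchases of equities on the domestic stock exchange 37.84, purchases of foreign government bonds by domestic residents 49.95, foreign purchases of domestic corporate bonds 46.73, inward foreign direct investment in the manufacturing sector 49.55, sale of domestic government bonds to non-residents 46.17.)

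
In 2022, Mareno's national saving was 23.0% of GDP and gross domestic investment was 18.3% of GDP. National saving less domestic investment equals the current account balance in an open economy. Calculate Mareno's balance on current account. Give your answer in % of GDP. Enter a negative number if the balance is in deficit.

4.7

S - I = CA (net lending to the rest of the world).
CA = S - I = 23.0 - 18.3 = 4.7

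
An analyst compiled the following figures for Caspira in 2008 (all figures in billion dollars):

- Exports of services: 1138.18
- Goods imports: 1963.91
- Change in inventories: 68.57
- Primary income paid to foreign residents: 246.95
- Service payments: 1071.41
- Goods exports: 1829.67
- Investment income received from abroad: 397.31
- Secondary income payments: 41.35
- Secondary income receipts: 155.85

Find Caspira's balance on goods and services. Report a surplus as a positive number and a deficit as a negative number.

Goods balance = 1829.67 - 1963.91 = -134.24
Services balance = 1138.18 - 1071.41 = 66.77
Trade balance (goods + services) = -134.24 + 66.77 = -67.47

-67.47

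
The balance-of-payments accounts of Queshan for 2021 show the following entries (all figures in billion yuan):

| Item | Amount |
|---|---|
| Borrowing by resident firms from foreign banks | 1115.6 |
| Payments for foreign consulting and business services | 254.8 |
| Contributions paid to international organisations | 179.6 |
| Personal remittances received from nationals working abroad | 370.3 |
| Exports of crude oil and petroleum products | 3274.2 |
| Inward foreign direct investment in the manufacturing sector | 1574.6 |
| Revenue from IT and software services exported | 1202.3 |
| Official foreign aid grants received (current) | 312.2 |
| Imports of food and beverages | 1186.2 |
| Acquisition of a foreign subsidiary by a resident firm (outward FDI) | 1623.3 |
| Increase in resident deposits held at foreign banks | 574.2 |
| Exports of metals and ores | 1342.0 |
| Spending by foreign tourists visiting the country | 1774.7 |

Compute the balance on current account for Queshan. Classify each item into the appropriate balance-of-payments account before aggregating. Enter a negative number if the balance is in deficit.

6655.1

Goods: -1186.2 + 3274.2 + 1342.0 = 3430.0
Services: -254.8 + 1202.3 + 1774.7 = 2722.2
Secondary income: 312.2 + 370.3 - 179.6 = 502.9
Current account = 3430.0 + 2722.2 + 502.9 = 6655.1
(Excluded from the current account — financial account: borrowing by resident firms from foreign banks 1115.6, inward foreign direct investment in the manufacturing sector 1574.6, acquisition of a foreign subsidiary by a resident firm (outward FDI) 1623.3, increase in resident deposits held at foreign banks 574.2.)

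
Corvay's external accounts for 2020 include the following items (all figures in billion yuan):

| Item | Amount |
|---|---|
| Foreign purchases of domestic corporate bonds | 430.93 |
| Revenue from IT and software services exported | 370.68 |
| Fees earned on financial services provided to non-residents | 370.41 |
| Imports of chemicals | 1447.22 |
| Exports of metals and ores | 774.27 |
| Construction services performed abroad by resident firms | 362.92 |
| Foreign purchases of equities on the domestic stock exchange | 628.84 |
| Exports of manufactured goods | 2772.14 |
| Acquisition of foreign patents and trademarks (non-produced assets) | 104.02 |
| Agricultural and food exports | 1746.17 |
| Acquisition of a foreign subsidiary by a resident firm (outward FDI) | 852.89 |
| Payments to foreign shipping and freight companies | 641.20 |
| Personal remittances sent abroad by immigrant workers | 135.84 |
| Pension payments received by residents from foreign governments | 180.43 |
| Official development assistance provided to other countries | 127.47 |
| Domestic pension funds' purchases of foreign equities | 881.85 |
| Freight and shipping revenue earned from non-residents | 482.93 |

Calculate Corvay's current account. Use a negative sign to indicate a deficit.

4708.22

Goods: -1447.22 + 1746.17 + 774.27 + 2772.14 = 3845.36
Services: 482.93 + 370.41 + 362.92 + 370.68 - 641.20 = 945.74
Secondary income: -135.84 - 127.47 + 180.43 = -82.88
Current account = 3845.36 + 945.74 + (-82.88) = 4708.22
(Excluded from the current account — financial account: foreign purchases of domestic corporate bonds 430.93, foreign purchases of equities on the domestic stock exchange 628.84, acquisition of a foreign subsidiary by a resident firm (outward FDI) 852.89, domestic pension funds' purchases of foreign equities 881.85; capital account: acquisition of foreign patents and trademarks (non-produced assets) 104.02.)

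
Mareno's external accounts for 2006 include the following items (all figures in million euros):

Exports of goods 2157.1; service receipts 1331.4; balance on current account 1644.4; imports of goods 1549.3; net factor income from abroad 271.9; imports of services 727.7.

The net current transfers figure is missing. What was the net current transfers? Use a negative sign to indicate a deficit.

161.0

Current account = goods balance + services balance + net primary income + net secondary income
Sum of the known components = 1483.4
Net current transfers = CA - (known components) = 1644.4 - 1483.4 = 161.0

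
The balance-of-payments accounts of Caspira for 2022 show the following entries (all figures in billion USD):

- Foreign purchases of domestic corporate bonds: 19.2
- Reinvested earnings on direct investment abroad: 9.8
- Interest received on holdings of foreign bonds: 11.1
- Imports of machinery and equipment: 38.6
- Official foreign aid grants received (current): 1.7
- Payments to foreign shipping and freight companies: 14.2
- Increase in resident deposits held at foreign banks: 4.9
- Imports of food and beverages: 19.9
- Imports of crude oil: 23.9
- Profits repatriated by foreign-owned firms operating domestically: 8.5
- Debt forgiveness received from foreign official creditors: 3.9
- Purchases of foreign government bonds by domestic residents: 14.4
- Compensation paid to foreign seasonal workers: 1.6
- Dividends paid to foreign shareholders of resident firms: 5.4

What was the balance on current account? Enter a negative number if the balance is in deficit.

-89.5

Goods: -19.9 - 23.9 - 38.6 = -82.4
Services: -14.2
Primary income: -8.5 + 9.8 + 11.1 - 5.4 - 1.6 = 5.4
Secondary income: 1.7
Current account = (-82.4) + (-14.2) + 5.4 + 1.7 = -89.5
(Excluded from the current account — financial account: foreign purchases of domestic corporate bonds 19.2, increase in resident deposits held at foreign banks 4.9, purchases of foreign government bonds by domestic residents 14.4; capital account: debt forgiveness received from foreign official creditors 3.9.)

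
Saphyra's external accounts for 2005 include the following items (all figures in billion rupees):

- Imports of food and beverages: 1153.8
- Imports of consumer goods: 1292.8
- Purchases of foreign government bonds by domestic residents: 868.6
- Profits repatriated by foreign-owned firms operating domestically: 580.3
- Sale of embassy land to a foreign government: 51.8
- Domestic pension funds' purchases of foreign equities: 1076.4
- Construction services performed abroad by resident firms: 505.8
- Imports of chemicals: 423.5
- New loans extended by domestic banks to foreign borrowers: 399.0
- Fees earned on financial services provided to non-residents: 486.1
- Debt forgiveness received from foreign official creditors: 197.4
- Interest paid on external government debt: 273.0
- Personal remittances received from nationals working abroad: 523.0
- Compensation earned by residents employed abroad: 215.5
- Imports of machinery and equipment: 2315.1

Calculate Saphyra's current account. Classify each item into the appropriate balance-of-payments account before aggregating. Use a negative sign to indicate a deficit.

Goods: -1153.8 - 2315.1 - 1292.8 - 423.5 = -5185.2
Services: 505.8 + 486.1 = 991.9
Primary income: -273.0 + 215.5 - 580.3 = -637.8
Secondary income: 523.0
Current account = (-5185.2) + 991.9 + (-637.8) + 523.0 = -4308.1
(Excluded from the current account — financial account: purchases of foreign government bonds by domestic residents 868.6, domestic pension funds' purchases of foreign equities 1076.4, new loans extended by domestic banks to foreign borrowers 399.0; capital account: sale of embassy land to a foreign government 51.8, debt forgiveness received from foreign official creditors 197.4.)

-4308.1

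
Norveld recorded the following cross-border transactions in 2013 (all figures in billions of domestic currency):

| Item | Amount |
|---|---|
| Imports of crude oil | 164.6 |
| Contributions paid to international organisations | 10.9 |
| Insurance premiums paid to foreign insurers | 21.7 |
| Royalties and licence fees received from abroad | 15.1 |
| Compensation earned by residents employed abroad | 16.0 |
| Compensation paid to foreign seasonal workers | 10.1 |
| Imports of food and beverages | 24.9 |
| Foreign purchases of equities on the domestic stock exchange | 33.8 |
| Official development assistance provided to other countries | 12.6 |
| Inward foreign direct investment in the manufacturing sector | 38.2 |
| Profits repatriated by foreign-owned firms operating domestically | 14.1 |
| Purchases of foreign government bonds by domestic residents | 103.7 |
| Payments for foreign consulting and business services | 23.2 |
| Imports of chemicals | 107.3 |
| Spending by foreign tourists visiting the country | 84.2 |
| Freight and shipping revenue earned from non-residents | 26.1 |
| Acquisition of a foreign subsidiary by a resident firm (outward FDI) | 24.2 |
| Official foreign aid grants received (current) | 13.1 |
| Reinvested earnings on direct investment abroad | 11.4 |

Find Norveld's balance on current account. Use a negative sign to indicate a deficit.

-223.5

Goods: -107.3 - 164.6 - 24.9 = -296.8
Services: 84.2 - 23.2 - 21.7 + 26.1 + 15.1 = 80.5
Primary income: -10.1 - 14.1 + 11.4 + 16.0 = 3.2
Secondary income: -10.9 - 12.6 + 13.1 = -10.4
Current account = (-296.8) + 80.5 + 3.2 + (-10.4) = -223.5
(Excluded from the current account — financial account: foreign purchases of equities on the domestic stock exchange 33.8, inward foreign direct investment in the manufacturing sector 38.2, purchases of foreign government bonds by domestic residents 103.7, acquisition of a foreign subsidiary by a resident firm (outward FDI) 24.2.)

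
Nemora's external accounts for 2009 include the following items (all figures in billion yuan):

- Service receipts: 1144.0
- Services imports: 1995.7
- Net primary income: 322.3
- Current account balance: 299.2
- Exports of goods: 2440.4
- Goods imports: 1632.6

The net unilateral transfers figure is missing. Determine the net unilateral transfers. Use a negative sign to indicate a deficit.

Current account = goods balance + services balance + net primary income + net secondary income
Sum of the known components = 278.4
Net unilateral transfers = CA - (known components) = 299.2 - 278.4 = 20.8

20.8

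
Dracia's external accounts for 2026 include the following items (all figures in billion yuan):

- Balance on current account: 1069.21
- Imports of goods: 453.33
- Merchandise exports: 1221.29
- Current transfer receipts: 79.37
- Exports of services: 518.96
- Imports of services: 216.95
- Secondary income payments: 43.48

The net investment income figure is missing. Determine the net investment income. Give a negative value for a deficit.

-36.65

Current account = goods balance + services balance + net primary income + net secondary income
Sum of the known components = 1105.86
Net investment income = CA - (known components) = 1069.21 - 1105.86 = -36.65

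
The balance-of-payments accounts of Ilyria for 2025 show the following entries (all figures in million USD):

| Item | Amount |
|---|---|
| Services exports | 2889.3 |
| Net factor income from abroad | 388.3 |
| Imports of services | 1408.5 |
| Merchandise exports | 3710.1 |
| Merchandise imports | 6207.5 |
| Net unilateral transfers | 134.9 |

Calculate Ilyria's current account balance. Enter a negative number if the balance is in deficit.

Goods balance = 3710.1 - 6207.5 = -2497.4
Services balance = 2889.3 - 1408.5 = 1480.8
Trade balance (goods + services) = -2497.4 + 1480.8 = -1016.6
Net primary income = 388.3
Net secondary income = 134.9
Current account = -1016.6 + 388.3 + 134.9 = -493.4

-493.4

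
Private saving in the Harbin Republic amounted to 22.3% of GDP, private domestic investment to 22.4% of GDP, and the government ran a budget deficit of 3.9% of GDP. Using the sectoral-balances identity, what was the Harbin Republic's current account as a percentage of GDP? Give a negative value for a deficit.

By the sectoral-balances identity, CA = (S_private - I) + (T - G).
Private balance = 22.3 - 22.4 = -0.1
Government balance (T - G) = -3.9
CA = -0.1 + (-3.9) = -4.0

-4.0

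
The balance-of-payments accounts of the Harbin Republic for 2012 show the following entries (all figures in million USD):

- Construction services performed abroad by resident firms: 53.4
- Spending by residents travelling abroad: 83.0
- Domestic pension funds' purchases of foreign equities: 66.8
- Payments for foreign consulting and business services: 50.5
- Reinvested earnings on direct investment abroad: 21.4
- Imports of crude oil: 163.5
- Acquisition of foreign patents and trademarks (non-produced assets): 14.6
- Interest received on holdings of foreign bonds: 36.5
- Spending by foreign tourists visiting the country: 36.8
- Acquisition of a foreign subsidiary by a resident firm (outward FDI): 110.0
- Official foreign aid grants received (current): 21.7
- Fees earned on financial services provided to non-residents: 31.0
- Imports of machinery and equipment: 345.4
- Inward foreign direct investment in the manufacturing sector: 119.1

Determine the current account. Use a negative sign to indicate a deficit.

Goods: -163.5 - 345.4 = -508.9
Services: -50.5 + 53.4 + 31.0 + 36.8 - 83.0 = -12.3
Primary income: 21.4 + 36.5 = 57.9
Secondary income: 21.7
Current account = (-508.9) + (-12.3) + 57.9 + 21.7 = -441.6
(Excluded from the current account — financial account: domestic pension funds' purchases of foreign equities 66.8, acquisition of a foreign subsidiary by a resident firm (outward FDI) 110.0, inward foreign direct investment in the manufacturing sector 119.1; capital account: acquisition of foreign patents and trademarks (non-produced assets) 14.6.)

-441.6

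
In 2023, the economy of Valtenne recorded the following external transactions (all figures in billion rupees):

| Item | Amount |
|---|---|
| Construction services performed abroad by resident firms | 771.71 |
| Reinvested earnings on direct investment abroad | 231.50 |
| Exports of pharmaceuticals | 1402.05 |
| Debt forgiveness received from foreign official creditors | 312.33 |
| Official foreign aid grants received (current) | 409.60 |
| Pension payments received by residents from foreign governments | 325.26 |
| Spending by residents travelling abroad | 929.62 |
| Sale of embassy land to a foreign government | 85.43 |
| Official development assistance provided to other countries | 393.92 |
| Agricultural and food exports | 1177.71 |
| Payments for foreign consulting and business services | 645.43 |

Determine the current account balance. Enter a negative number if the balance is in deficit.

2348.86

Goods: 1402.05 + 1177.71 = 2579.76
Services: -645.43 - 929.62 + 771.71 = -803.34
Primary income: 231.50
Secondary income: 325.26 + 409.60 - 393.92 = 340.94
Current account = 2579.76 + (-803.34) + 231.50 + 340.94 = 2348.86
(Excluded from the current account — capital account: debt forgiveness received from foreign official creditors 312.33, sale of embassy land to a foreign government 85.43.)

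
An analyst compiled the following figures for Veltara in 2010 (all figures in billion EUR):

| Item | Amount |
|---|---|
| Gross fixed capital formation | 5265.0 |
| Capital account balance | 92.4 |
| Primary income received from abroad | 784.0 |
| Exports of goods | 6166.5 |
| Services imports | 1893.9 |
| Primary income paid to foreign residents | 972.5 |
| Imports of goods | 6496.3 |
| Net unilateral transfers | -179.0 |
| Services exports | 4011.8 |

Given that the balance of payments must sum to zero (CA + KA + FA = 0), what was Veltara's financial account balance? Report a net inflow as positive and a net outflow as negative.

-1513.0

Goods balance = 6166.5 - 6496.3 = -329.8
Services balance = 4011.8 - 1893.9 = 2117.9
Trade balance (goods + services) = -329.8 + 2117.9 = 1788.1
Net primary income = 784.0 - 972.5 = -188.5
Net secondary income = -179.0
Current account = 1788.1 + (-188.5) + (-179.0) = 1420.6
Financial account = -(1420.6 + 92.4) = -1513.0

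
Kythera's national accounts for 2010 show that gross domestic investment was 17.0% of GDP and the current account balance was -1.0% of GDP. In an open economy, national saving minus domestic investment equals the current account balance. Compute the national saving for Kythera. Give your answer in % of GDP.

S - I = CA (net lending to the rest of the world).
S = I + CA = 17.0 + (-1.0) = 16.0

16.0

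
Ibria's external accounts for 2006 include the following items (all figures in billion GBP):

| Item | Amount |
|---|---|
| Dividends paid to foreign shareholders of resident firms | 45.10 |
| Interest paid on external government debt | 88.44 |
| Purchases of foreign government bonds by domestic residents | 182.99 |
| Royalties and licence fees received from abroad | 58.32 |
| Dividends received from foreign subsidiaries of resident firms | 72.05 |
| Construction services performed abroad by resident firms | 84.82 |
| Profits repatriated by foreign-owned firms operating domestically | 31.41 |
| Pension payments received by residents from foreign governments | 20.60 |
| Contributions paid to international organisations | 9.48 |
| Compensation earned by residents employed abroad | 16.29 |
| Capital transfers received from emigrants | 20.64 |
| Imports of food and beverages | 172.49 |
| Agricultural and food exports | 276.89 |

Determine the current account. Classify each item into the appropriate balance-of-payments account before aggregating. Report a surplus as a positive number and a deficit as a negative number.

Goods: 276.89 - 172.49 = 104.40
Services: 58.32 + 84.82 = 143.14
Primary income: -88.44 + 72.05 - 31.41 + 16.29 - 45.10 = -76.61
Secondary income: -9.48 + 20.60 = 11.12
Current account = 104.40 + 143.14 + (-76.61) + 11.12 = 182.05
(Excluded from the current account — financial account: purchases of foreign government bonds by domestic residents 182.99; capital account: capital transfers received from emigrants 20.64.)

182.05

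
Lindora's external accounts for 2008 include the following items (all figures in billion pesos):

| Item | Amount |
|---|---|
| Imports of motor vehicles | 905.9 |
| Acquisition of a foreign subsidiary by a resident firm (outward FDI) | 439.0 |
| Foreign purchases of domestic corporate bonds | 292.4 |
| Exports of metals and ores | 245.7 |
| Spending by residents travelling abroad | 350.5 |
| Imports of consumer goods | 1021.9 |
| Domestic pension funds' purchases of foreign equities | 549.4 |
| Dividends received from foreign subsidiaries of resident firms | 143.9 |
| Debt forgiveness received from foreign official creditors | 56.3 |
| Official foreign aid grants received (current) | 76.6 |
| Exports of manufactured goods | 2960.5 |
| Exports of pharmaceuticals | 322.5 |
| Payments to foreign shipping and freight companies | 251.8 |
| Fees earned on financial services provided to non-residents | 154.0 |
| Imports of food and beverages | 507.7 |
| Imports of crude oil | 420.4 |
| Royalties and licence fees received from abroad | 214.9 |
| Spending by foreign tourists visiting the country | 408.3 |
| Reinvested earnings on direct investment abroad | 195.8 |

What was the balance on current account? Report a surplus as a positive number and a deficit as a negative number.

Goods: -420.4 + 245.7 - 507.7 + 322.5 - 905.9 + 2960.5 - 1021.9 = 672.8
Services: 154.0 - 251.8 - 350.5 + 214.9 + 408.3 = 174.9
Primary income: 195.8 + 143.9 = 339.7
Secondary income: 76.6
Current account = 672.8 + 174.9 + 339.7 + 76.6 = 1264.0
(Excluded from the current account — financial account: acquisition of a foreign subsidiary by a resident firm (outward FDI) 439.0, foreign purchases of domestic corporate bonds 292.4, domestic pension funds' purchases of foreign equities 549.4; capital account: debt forgiveness received from foreign official creditors 56.3.)

1264.0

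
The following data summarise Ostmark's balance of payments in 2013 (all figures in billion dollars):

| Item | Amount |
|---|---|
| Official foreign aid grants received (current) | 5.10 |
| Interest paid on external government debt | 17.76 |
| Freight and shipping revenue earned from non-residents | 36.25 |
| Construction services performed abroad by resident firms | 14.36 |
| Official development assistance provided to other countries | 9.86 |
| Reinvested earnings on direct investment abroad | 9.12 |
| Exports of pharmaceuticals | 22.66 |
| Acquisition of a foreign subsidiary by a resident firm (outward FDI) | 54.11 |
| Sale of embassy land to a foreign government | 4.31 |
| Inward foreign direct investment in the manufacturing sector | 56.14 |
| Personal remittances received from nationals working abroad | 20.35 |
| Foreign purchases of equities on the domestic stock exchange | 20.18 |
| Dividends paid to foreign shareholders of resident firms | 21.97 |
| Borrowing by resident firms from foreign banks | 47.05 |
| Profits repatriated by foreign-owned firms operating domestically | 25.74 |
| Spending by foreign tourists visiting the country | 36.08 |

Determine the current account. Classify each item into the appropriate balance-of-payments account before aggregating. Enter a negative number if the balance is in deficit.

Goods: 22.66
Services: 14.36 + 36.25 + 36.08 = 86.69
Primary income: -17.76 + 9.12 - 21.97 - 25.74 = -56.35
Secondary income: 20.35 - 9.86 + 5.10 = 15.59
Current account = 22.66 + 86.69 + (-56.35) + 15.59 = 68.59
(Excluded from the current account — financial account: acquisition of a foreign subsidiary by a resident firm (outward FDI) 54.11, inward foreign direct investment in the manufacturing sector 56.14, foreign purchases of equities on the domestic stock exchange 20.18, borrowing by resident firms from foreign banks 47.05; capital account: sale of embassy land to a foreign government 4.31.)

68.59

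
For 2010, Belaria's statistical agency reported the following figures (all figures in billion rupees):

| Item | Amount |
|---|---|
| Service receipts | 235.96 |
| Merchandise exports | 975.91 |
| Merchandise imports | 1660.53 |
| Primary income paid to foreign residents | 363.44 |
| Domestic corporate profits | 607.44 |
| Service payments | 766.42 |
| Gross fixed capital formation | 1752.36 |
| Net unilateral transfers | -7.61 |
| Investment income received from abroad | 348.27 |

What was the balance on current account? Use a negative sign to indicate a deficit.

-1237.86

Goods balance = 975.91 - 1660.53 = -684.62
Services balance = 235.96 - 766.42 = -530.46
Trade balance (goods + services) = -684.62 + (-530.46) = -1215.08
Net primary income = 348.27 - 363.44 = -15.17
Net secondary income = -7.61
Current account = -1215.08 + (-15.17) + (-7.61) = -1237.86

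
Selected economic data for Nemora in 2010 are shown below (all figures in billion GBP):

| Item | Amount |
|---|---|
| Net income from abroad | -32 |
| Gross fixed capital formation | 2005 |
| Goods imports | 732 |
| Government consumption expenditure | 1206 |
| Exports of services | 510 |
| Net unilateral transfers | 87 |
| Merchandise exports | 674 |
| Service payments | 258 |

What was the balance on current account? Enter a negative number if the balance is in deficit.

Goods balance = 674 - 732 = -58
Services balance = 510 - 258 = 252
Trade balance (goods + services) = -58 + 252 = 194
Net primary income = -32
Net secondary income = 87
Current account = 194 + (-32) + 87 = 249

249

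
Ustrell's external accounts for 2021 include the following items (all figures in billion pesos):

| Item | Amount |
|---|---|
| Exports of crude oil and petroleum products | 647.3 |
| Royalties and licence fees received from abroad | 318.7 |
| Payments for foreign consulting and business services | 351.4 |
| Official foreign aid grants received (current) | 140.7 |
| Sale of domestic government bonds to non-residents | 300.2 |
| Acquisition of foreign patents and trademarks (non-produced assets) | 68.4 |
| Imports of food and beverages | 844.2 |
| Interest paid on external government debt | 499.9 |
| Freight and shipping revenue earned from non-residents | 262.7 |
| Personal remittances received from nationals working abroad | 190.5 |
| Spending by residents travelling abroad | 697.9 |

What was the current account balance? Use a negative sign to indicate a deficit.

Goods: -844.2 + 647.3 = -196.9
Services: 262.7 - 697.9 + 318.7 - 351.4 = -467.9
Primary income: -499.9
Secondary income: 140.7 + 190.5 = 331.2
Current account = (-196.9) + (-467.9) + (-499.9) + 331.2 = -833.5
(Excluded from the current account — financial account: sale of domestic government bonds to non-residents 300.2; capital account: acquisition of foreign patents and trademarks (non-produced assets) 68.4.)

-833.5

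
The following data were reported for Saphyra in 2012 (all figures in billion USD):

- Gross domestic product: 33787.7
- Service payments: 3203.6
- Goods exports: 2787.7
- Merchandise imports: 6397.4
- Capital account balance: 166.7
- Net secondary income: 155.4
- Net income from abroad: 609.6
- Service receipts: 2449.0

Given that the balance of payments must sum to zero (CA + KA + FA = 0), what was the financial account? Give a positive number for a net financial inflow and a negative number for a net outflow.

Goods balance = 2787.7 - 6397.4 = -3609.7
Services balance = 2449.0 - 3203.6 = -754.6
Trade balance (goods + services) = -3609.7 + (-754.6) = -4364.3
Net primary income = 609.6
Net secondary income = 155.4
Current account = -4364.3 + 609.6 + 155.4 = -3599.3
Financial account = -(-3599.3 + 166.7) = 3432.6

3432.6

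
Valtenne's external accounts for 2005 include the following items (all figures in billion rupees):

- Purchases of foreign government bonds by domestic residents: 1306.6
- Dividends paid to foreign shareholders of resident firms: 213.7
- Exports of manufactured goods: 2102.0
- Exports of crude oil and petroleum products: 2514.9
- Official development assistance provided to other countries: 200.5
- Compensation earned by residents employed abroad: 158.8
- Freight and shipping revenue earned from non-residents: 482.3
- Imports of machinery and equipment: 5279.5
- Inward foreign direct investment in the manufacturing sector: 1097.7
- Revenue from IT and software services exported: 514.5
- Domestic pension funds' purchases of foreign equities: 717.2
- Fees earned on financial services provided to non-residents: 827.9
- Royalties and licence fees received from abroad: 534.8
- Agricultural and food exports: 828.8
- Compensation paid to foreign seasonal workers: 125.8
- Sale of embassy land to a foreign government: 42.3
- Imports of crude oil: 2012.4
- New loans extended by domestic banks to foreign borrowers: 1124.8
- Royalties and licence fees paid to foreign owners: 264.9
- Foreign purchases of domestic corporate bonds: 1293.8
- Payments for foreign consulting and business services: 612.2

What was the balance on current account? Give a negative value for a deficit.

-745.0

Goods: 828.8 + 2514.9 + 2102.0 - 5279.5 - 2012.4 = -1846.2
Services: 482.3 + 514.5 + 534.8 + 827.9 - 612.2 - 264.9 = 1482.4
Primary income: -125.8 + 158.8 - 213.7 = -180.7
Secondary income: -200.5
Current account = (-1846.2) + 1482.4 + (-180.7) + (-200.5) = -745.0
(Excluded from the current account — financial account: purchases of foreign government bonds by domestic residents 1306.6, inward foreign direct investment in the manufacturing sector 1097.7, domestic pension funds' purchases of foreign equities 717.2, new loans extended by domestic banks to foreign borrowers 1124.8, foreign purchases of domestic corporate bonds 1293.8; capital account: sale of embassy land to a foreign government 42.3.)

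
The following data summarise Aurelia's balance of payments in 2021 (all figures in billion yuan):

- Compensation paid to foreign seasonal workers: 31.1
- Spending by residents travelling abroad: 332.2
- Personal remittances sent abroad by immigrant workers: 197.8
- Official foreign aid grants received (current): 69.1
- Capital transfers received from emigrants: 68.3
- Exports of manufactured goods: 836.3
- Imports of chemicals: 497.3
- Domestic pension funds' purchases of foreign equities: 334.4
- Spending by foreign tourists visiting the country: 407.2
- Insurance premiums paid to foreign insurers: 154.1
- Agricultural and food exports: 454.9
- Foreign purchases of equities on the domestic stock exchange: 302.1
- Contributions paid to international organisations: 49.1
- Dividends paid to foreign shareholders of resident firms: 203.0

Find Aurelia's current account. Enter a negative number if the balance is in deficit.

302.9

Goods: -497.3 + 836.3 + 454.9 = 793.9
Services: 407.2 - 332.2 - 154.1 = -79.1
Primary income: -203.0 - 31.1 = -234.1
Secondary income: 69.1 - 197.8 - 49.1 = -177.8
Current account = 793.9 + (-79.1) + (-234.1) + (-177.8) = 302.9
(Excluded from the current account — capital account: capital transfers received from emigrants 68.3; financial account: domestic pension funds' purchases of foreign equities 334.4, foreign purchases of equities on the domestic stock exchange 302.1.)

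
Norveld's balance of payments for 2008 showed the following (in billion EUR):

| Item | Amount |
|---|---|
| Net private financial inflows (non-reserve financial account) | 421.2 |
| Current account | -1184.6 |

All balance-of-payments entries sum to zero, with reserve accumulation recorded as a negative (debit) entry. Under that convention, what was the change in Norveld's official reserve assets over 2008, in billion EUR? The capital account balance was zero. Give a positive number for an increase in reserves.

-763.4

Official reserve transactions balance = -((-1184.6) + 421.2) = 763.4
An accumulation of reserves is recorded as a debit (negative entry), so the change in the stock of reserves is the negative of that balance.
Change in official reserves = -(763.4) = -763.4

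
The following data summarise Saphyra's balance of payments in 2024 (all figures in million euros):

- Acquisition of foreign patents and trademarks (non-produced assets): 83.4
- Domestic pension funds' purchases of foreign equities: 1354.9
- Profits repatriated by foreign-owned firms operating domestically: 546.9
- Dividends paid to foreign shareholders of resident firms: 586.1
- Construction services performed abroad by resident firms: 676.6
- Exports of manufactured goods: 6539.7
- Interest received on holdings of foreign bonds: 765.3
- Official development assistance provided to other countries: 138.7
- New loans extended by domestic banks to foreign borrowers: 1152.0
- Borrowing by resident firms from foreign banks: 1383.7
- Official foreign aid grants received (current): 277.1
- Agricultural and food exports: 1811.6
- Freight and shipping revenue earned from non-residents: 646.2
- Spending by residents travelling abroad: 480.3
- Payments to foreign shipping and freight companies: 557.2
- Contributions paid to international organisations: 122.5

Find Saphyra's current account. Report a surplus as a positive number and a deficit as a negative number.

Goods: 1811.6 + 6539.7 = 8351.3
Services: 676.6 - 557.2 - 480.3 + 646.2 = 285.3
Primary income: 765.3 - 586.1 - 546.9 = -367.7
Secondary income: -138.7 + 277.1 - 122.5 = 15.9
Current account = 8351.3 + 285.3 + (-367.7) + 15.9 = 8284.8
(Excluded from the current account — capital account: acquisition of foreign patents and trademarks (non-produced assets) 83.4; financial account: domestic pension funds' purchases of foreign equities 1354.9, new loans extended by domestic banks to foreign borrowers 1152.0, borrowing by resident firms from foreign banks 1383.7.)

8284.8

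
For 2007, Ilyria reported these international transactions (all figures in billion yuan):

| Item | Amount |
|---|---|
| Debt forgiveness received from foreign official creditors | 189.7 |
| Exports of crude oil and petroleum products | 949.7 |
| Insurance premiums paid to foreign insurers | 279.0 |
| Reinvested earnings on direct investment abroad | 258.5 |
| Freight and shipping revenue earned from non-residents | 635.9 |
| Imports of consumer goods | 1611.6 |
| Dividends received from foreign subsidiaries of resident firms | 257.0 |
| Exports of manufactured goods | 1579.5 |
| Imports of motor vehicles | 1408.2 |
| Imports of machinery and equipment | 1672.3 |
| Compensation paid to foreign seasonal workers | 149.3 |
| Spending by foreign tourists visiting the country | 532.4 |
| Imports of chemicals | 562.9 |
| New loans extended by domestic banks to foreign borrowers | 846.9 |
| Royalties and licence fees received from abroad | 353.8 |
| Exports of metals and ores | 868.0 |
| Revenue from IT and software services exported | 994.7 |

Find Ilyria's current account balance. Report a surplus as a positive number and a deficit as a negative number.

746.2

Goods: 868.0 + 949.7 - 1408.2 - 1672.3 - 1611.6 - 562.9 + 1579.5 = -1857.8
Services: 532.4 + 353.8 + 994.7 + 635.9 - 279.0 = 2237.8
Primary income: 258.5 - 149.3 + 257.0 = 366.2
Current account = (-1857.8) + 2237.8 + 366.2 = 746.2
(Excluded from the current account — capital account: debt forgiveness received from foreign official creditors 189.7; financial account: new loans extended by domestic banks to foreign borrowers 846.9.)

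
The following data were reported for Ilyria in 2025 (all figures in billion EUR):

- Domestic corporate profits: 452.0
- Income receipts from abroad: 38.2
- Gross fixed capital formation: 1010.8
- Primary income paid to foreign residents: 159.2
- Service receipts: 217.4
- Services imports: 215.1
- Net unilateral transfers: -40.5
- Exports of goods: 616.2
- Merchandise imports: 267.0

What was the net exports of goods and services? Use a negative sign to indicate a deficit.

351.5

Goods balance = 616.2 - 267.0 = 349.2
Services balance = 217.4 - 215.1 = 2.3
Trade balance (goods + services) = 349.2 + 2.3 = 351.5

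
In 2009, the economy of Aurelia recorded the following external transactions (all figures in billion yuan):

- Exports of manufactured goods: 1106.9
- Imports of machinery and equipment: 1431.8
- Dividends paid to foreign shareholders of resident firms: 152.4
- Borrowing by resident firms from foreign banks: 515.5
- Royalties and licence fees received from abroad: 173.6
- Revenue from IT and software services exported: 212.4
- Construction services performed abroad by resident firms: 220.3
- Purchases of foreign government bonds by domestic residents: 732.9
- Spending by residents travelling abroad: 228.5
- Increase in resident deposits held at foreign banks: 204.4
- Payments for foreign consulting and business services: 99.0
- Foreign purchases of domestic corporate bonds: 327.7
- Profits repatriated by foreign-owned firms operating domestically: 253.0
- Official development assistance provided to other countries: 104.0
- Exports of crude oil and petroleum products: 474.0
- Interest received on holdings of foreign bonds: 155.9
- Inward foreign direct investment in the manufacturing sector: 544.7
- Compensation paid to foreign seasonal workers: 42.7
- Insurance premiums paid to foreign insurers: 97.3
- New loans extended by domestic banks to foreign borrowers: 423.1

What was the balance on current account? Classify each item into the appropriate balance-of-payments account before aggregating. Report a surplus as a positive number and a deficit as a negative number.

-65.6

Goods: 474.0 + 1106.9 - 1431.8 = 149.1
Services: 220.3 - 97.3 - 228.5 + 212.4 + 173.6 - 99.0 = 181.5
Primary income: -42.7 + 155.9 - 152.4 - 253.0 = -292.2
Secondary income: -104.0
Current account = 149.1 + 181.5 + (-292.2) + (-104.0) = -65.6
(Excluded from the current account — financial account: borrowing by resident firms from foreign banks 515.5, purchases of foreign government bonds by domestic residents 732.9, increase in resident deposits held at foreign banks 204.4, foreign purchases of domestic corporate bonds 327.7, inward foreign direct investment in the manufacturing sector 544.7, new loans extended by domestic banks to foreign borrowers 423.1.)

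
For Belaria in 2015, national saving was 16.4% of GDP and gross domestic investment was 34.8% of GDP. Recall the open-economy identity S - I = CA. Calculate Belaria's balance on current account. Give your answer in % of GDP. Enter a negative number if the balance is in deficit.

S - I = CA (net lending to the rest of the world).
CA = S - I = 16.4 - 34.8 = -18.4

-18.4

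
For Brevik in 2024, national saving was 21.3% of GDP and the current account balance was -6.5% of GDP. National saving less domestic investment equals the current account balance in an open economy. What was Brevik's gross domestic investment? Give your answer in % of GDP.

27.8

S - I = CA (net lending to the rest of the world).
I = S - CA = 21.3 - (-6.5) = 27.8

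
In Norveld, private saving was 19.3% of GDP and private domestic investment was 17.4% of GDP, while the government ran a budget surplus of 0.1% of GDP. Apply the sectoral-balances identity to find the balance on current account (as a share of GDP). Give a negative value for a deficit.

By the sectoral-balances identity, CA = (S_private - I) + (T - G).
Private balance = 19.3 - 17.4 = 1.9
Government balance (T - G) = 0.1
CA = 1.9 + 0.1 = 2.0

2.0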